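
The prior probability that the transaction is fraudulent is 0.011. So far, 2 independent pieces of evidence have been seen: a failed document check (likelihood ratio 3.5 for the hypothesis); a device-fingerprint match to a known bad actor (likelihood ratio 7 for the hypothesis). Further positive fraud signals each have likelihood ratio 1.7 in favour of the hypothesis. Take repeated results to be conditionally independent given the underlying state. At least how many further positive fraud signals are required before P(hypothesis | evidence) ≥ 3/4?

5

Prior odds = 0.011/0.989 = 11/989.
Combined Bayes factor of the evidence already in hand = 3.5 × 7 = 24.5.
Odds after that evidence = (11/989) × 24.5 = 539/1978.
Target odds = 0.75/0.25 = 3.
Need 1.7ⁿ ≥ 3 ÷ (539/1978) = 5934/539.
1.7⁴ = 8.3521 falls short of 5934/539 but 1.7⁵ = 1419857/100000 reaches it, so n = 5.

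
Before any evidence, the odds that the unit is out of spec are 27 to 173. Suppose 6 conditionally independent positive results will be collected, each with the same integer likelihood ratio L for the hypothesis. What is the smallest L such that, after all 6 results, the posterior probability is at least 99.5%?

Prior odds = 27/173.
Target odds = 0.995/0.005 = 199.
Need L⁶ ≥ 199 ÷ (27/173) = 34427/27.
3⁶ = 729 < 34427/27 ≤ 4096 = 4⁶, so L = 4.

4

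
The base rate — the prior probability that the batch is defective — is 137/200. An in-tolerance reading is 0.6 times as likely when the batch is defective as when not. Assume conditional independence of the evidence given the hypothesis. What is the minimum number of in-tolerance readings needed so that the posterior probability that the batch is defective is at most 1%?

11

Prior odds: 0.685 ÷ 0.315 = 137/63.
Likelihood ratio per in-tolerance reading = 0.6.
Target posterior odds = 0.01/0.99 = 1/99.
Require 0.6ⁿ ≤ 1/99 ÷ (137/63) = 7/1507.
0.6¹⁰ = 59049/9765625 is still above 7/1507 but 0.6¹¹ = 177147/48828125 is at or below it, so n = 11.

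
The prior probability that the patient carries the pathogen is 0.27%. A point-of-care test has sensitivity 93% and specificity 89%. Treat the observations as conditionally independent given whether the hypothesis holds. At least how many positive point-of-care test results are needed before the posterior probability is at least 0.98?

5

Prior odds = 0.0027/0.9973 = 27/9973.
False-positive rate = 1 − 0.89 = 0.11; likelihood ratio of a positive = 0.93/0.11 = 93/11.
Target posterior odds = 0.98/0.02 = 49.
Need (27/9973) × (93/11)ⁿ ≥ 49, i.e. (93/11)ⁿ ≥ 488677/27.
(93/11)⁴ = 74805201/14641 falls short of 488677/27 but (93/11)⁵ ≈43196.8 reaches it, so n = 5.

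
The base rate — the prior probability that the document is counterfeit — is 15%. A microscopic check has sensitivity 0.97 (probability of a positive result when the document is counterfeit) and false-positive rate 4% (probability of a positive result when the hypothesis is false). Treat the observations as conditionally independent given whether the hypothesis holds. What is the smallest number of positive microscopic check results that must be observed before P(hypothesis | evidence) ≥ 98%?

2

Prior odds: 0.15 ÷ 0.85 = 3/17.
Likelihood ratio of a positive result = 0.97/0.04 = 24.25.
Target odds: 0.98 ÷ 0.02 = 49.
Require 24.25ⁿ ≥ 49 ÷ (3/17) = 833/3.
24.25¹ = 24.25 falls short of 833/3 but 24.25² = 588.0625 reaches it, so n = 2.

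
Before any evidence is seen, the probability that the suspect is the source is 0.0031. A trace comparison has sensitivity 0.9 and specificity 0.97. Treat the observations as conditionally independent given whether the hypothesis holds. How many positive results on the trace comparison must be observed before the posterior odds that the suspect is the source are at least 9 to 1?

3

Prior odds: 0.0031 ÷ 0.9969 = 31/9969.
False-positive rate = 1 − 0.97 = 0.03; likelihood ratio of a positive = 0.9/0.03 = 30.
Target odds = 9.
Need (31/9969) × 30ⁿ ≥ 9, i.e. 30ⁿ ≥ 89721/31.
30² = 900 falls short of 89721/31 but 30³ = 27000 reaches it, so n = 3.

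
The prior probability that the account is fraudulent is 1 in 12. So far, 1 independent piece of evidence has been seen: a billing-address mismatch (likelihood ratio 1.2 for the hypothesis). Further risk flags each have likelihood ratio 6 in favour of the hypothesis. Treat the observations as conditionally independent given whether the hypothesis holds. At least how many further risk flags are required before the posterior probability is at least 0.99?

Prior odds = (1/12)/(11/12) = 1/11.
Bayes factor of the evidence already in hand = 1.2.
Odds after that evidence = (1/11) × 1.2 = 6/55.
Target odds = 0.99/0.01 = 99.
Need 6ⁿ ≥ 99 ÷ (6/55) = 907.5.
6³ = 216 falls short of 907.5 but 6⁴ = 1296 reaches it, so n = 4.

4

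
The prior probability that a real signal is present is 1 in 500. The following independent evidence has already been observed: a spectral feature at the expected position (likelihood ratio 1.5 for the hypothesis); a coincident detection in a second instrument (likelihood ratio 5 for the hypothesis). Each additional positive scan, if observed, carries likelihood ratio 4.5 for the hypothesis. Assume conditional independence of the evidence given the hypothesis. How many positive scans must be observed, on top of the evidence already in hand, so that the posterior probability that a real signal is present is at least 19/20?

5

Prior odds = 0.002/0.998 = 1/499.
Combined Bayes factor of the evidence already in hand = 1.5 × 5 = 7.5.
Odds after that evidence = (1/499) × 7.5 = 15/998.
Target odds = 0.95/0.05 = 19.
Need 4.5ⁿ ≥ 19 ÷ (15/998) = 18962/15.
4.5⁴ = 410.0625 falls short of 18962/15 but 4.5⁵ = 1845.28125 reaches it, so n = 5.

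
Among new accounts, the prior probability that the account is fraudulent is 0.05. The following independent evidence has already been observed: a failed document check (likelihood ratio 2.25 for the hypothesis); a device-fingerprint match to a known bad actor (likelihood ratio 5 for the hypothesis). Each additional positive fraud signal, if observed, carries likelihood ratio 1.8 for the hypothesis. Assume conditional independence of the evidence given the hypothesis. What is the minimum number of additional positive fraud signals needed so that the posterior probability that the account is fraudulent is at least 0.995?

10

Prior odds = 0.05/0.95 = 1/19.
Combined Bayes factor of the evidence already in hand = 2.25 × 5 = 11.25.
Odds after that evidence = (1/19) × 11.25 = 45/76.
Target odds = 0.995/0.005 = 199.
Need 1.8ⁿ ≥ 199 ÷ (45/76) = 15124/45.
1.8⁹ = 387420489/1953125 falls short of 15124/45 but 1.8¹⁰ ≈357.047 reaches it, so n = 10.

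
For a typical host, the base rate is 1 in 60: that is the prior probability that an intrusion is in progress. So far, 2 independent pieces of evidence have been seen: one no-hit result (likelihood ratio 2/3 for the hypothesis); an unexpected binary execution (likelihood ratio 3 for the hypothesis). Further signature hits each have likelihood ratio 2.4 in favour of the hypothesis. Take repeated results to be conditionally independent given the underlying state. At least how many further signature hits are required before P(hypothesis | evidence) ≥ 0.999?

Prior odds = (1/60)/(59/60) = 1/59.
Combined Bayes factor of the evidence already in hand = (2/3) × 3 = 2.
Odds after that evidence = (1/59) × 2 = 2/59.
Target odds = 0.999/0.001 = 999.
Need 2.4ⁿ ≥ 999 ÷ (2/59) = 29470.5.
2.4¹¹ ≈15216.8 falls short of 29470.5 but 2.4¹² ≈36520.3 reaches it, so n = 12.

12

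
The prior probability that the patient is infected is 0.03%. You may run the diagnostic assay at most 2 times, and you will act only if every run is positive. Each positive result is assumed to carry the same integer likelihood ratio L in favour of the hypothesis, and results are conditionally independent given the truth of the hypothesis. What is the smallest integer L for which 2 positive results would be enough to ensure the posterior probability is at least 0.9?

Prior odds = 0.0003/0.9997 = 3/9997.
Target odds = 0.9/0.1 = 9.
Need L² ≥ 9 ÷ (3/9997) = 29991.
173² = 29929 < 29991 ≤ 30276 = 174², so L = 174.

174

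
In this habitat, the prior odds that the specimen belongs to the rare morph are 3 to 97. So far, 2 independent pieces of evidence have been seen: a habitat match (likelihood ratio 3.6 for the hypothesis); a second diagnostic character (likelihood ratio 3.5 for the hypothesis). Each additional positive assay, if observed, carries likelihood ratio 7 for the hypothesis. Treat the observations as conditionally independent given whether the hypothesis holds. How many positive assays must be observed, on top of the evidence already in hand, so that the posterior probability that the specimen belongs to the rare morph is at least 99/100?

3

Prior odds = 3/97.
Combined Bayes factor of the evidence already in hand = 3.6 × 3.5 = 12.6.
Odds after that evidence = (3/97) × 12.6 = 189/485.
Target odds = 0.99/0.01 = 99.
Need 7ⁿ ≥ 99 ÷ (189/485) = 5335/21.
7² = 49 falls short of 5335/21 but 7³ = 343 reaches it, so n = 3.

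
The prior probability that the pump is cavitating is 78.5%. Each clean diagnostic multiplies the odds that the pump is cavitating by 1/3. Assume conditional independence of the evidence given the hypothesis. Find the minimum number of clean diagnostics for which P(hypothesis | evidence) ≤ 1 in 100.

Prior odds: 0.785 ÷ 0.215 = 157/43.
Likelihood ratio per clean diagnostic = 1/3.
Target posterior odds = 0.01/0.99 = 1/99.
Require (1/3)ⁿ ≤ 1/99 ÷ (157/43) = 43/15543.
(1/3)⁵ = 1/243 is still above 43/15543 but (1/3)⁶ = 1/729 is at or below it, so n = 6.

6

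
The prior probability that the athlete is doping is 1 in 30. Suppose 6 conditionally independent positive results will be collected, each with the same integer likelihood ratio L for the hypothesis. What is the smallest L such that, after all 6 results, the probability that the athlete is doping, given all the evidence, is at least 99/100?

4

Prior odds = (1/30)/(29/30) = 1/29.
Target odds = 0.99/0.01 = 99.
Need L⁶ ≥ 99 ÷ (1/29) = 2871.
3⁶ = 729 < 2871 ≤ 4096 = 4⁶, so L = 4.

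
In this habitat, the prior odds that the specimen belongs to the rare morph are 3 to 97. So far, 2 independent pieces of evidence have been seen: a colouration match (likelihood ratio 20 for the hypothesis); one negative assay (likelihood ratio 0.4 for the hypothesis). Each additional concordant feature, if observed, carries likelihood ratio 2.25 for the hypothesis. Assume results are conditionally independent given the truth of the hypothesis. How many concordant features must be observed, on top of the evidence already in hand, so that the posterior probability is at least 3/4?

Prior odds = 3/97.
Combined Bayes factor of the evidence already in hand = 20 × 0.4 = 8.
Odds after that evidence = (3/97) × 8 = 24/97.
Target odds = 0.75/0.25 = 3.
Need 2.25ⁿ ≥ 3 ÷ (24/97) = 12.125.
2.25³ = 11.390625 falls short of 12.125 but 2.25⁴ = 25.62890625 reaches it, so n = 4.

4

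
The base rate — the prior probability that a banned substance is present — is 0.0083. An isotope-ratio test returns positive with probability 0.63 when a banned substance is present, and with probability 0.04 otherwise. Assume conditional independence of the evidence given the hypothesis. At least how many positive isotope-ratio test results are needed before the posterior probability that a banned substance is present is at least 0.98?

Prior odds = 0.0083/0.9917 = 83/9917.
Likelihood ratio of a positive result = 0.63/0.04 = 15.75.
Target posterior odds = 0.98/0.02 = 49.
Require 15.75ⁿ ≥ 49 ÷ (83/9917) = 485933/83.
15.75³ = 3906.984375 falls short of 485933/83 but 15.75⁴ = 15752961/256 reaches it, so n = 4.

4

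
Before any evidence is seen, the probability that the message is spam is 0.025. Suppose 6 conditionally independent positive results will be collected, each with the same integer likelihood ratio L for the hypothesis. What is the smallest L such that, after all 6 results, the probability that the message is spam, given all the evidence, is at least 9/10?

Prior odds = 0.025/0.975 = 1/39.
Target odds = 0.9/0.1 = 9.
Need L⁶ ≥ 9 ÷ (1/39) = 351.
2⁶ = 64 < 351 ≤ 729 = 3⁶, so L = 3.

3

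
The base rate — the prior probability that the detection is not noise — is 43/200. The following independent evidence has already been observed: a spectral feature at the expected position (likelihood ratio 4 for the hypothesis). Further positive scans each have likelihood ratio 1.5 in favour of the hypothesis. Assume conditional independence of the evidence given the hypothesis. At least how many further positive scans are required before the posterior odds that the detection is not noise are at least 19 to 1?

Prior odds = 0.215/0.785 = 43/157.
Bayes factor of the evidence already in hand = 4.
Odds after that evidence = (43/157) × 4 = 172/157.
Target odds = 19.
Need 1.5ⁿ ≥ 19 ÷ (172/157) = 2983/172.
1.5⁷ = 17.0859375 falls short of 2983/172 but 1.5⁸ = 25.62890625 reaches it, so n = 8.

8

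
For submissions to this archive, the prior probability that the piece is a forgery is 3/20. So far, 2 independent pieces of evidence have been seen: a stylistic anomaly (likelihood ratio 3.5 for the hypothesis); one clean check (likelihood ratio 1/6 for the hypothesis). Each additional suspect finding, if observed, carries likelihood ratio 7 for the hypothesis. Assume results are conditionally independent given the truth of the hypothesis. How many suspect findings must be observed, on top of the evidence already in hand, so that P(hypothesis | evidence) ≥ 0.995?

Prior odds = 0.15/0.85 = 3/17.
Combined Bayes factor of the evidence already in hand = 3.5 × (1/6) = 7/12.
Odds after that evidence = (3/17) × 7/12 = 7/68.
Target odds = 0.995/0.005 = 199.
Need 7ⁿ ≥ 199 ÷ (7/68) = 13532/7.
7³ = 343 falls short of 13532/7 but 7⁴ = 2401 reaches it, so n = 4.

4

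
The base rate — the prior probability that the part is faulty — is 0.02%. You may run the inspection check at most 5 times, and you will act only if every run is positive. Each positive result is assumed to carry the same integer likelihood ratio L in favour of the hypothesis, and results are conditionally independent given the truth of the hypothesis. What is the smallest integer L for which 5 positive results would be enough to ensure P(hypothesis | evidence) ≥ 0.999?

22

Prior odds = 0.0002/0.9998 = 1/4999.
Target odds = 0.999/0.001 = 999.
Need L⁵ ≥ 999 ÷ (1/4999) = 4994001.
21⁵ = 4084101 < 4994001 ≤ 5153632 = 22⁵, so L = 22.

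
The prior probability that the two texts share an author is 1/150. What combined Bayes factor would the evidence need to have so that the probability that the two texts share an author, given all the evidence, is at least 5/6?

745

Prior odds = (1/150)/(149/150) = 1/149.
Target odds = (5/6)/(1/6) = 5.
Required Bayes factor = 5 ÷ (1/149) = 745.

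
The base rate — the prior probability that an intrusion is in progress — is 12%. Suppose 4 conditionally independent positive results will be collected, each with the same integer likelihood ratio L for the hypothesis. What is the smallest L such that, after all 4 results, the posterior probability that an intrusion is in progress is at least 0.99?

Prior odds = 0.12/0.88 = 3/22.
Target odds = 0.99/0.01 = 99.
Need L⁴ ≥ 99 ÷ (3/22) = 726.
5⁴ = 625 < 726 ≤ 1296 = 6⁴, so L = 6.

6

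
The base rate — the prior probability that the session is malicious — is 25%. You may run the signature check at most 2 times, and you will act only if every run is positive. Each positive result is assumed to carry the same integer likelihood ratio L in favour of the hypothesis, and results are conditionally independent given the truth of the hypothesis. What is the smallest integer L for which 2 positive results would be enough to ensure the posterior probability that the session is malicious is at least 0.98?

13

Prior odds = 0.25/0.75 = 1/3.
Target odds = 0.98/0.02 = 49.
Need L² ≥ 49 ÷ (1/3) = 147.
12² = 144 < 147 ≤ 169 = 13², so L = 13.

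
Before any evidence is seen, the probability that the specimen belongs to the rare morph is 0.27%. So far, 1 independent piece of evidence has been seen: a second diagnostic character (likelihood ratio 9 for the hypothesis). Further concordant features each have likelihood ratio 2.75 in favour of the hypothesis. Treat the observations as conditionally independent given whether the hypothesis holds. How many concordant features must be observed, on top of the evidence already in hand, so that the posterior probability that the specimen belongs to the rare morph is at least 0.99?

Prior odds = 0.0027/0.9973 = 27/9973.
Bayes factor of the evidence already in hand = 9.
Odds after that evidence = (27/9973) × 9 = 243/9973.
Target odds = 0.99/0.01 = 99.
Need 2.75ⁿ ≥ 99 ÷ (243/9973) = 109703/27.
2.75⁸ = 214358881/65536 falls short of 109703/27 but 2.75⁹ ≈8994.86 reaches it, so n = 9.

9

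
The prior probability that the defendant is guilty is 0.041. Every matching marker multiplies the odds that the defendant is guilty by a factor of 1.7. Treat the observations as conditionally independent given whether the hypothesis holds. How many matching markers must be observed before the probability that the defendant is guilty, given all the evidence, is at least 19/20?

12

Prior odds: 0.041 ÷ 0.959 = 41/959.
Likelihood ratio per matching marker = 1.7.
Target odds: 0.95 ÷ 0.05 = 19.
Need (41/959) × 1.7ⁿ ≥ 19, i.e. 1.7ⁿ ≥ 18221/41.
1.7¹¹ ≈342.719 falls short of 18221/41 but 1.7¹² ≈582.622 reaches it, so n = 12.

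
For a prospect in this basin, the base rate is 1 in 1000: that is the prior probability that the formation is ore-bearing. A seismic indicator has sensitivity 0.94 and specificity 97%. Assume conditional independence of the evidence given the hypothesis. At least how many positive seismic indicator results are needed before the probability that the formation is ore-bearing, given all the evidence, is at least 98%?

Prior odds: 0.001 ÷ 0.999 = 1/999.
False-positive rate = 1 − 0.97 = 0.03; likelihood ratio of a positive = 0.94/0.03 = 94/3.
Target odds: 0.98 ÷ 0.02 = 49.
Require (94/3)ⁿ ≥ 49 ÷ (1/999) = 48951.
(94/3)³ = 830584/27 falls short of 48951 but (94/3)⁴ = 78074896/81 reaches it, so n = 4.

4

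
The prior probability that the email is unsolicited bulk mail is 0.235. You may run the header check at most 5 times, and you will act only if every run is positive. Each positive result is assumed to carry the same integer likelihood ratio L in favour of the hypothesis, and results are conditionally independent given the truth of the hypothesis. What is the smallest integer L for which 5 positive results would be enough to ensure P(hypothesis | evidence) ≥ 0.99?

Prior odds = 0.235/0.765 = 47/153.
Target odds = 0.99/0.01 = 99.
Need L⁵ ≥ 99 ÷ (47/153) = 15147/47.
3⁵ = 243 < 15147/47 ≤ 1024 = 4⁵, so L = 4.

4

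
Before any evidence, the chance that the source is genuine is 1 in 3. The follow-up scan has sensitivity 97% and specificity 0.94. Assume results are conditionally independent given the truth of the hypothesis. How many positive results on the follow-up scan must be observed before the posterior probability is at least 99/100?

Prior odds: (1/3) ÷ (2/3) = 0.5.
False-positive rate = 1 − 0.94 = 0.06; likelihood ratio of a positive = 0.97/0.06 = 97/6.
Target posterior odds = 0.99/0.01 = 99.
Require (97/6)ⁿ ≥ 99 ÷ 0.5 = 198.
(97/6)¹ = 97/6 falls short of 198 but (97/6)² = 9409/36 reaches it, so n = 2.

2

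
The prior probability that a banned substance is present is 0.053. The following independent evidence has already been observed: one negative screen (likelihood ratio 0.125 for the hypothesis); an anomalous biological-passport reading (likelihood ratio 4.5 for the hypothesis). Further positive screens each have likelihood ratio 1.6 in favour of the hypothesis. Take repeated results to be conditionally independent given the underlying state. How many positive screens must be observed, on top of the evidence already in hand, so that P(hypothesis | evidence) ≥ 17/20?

12

Prior odds = 0.053/0.947 = 53/947.
Combined Bayes factor of the evidence already in hand = 0.125 × 4.5 = 0.5625.
Odds after that evidence = (53/947) × 0.5625 = 477/15152.
Target odds = 0.85/0.15 = 17/3.
Need 1.6ⁿ ≥ 17/3 ÷ (477/15152) = 257584/1431.
1.6¹¹ ≈175.922 falls short of 257584/1431 but 1.6¹² ≈281.475 reaches it, so n = 12.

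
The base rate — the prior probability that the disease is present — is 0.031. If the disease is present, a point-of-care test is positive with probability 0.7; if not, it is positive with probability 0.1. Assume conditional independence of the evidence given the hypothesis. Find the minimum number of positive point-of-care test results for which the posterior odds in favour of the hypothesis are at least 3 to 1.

3

Prior odds: 0.031 ÷ 0.969 = 31/969.
Likelihood ratio of a positive = 0.7/0.1 = 7.
Target odds = 3.
Need (31/969) × 7ⁿ ≥ 3, i.e. 7ⁿ ≥ 2907/31.
7² = 49 falls short of 2907/31 but 7³ = 343 reaches it, so n = 3.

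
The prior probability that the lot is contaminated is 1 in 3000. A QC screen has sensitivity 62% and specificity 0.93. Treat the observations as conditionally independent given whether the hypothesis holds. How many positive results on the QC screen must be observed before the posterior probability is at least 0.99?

Prior odds = (1/3000)/(2999/3000) = 1/2999.
False-positive rate = 1 − 0.93 = 0.07; likelihood ratio of a positive = 0.62/0.07 = 62/7.
Target odds: 0.99 ÷ 0.01 = 99.
Need (1/2999) × (62/7)ⁿ ≥ 99, i.e. (62/7)ⁿ ≥ 296901.
(62/7)⁵ = 916132832/16807 falls short of 296901 but (62/7)⁶ ≈482794 reaches it, so n = 6.

6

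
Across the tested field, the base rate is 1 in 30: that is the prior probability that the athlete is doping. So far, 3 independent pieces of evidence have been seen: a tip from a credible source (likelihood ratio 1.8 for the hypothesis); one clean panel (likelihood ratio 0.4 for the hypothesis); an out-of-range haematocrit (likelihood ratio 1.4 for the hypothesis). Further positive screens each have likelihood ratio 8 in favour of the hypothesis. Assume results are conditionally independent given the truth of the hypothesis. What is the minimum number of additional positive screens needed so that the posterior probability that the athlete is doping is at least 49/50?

4

Prior odds = (1/30)/(29/30) = 1/29.
Combined Bayes factor of the evidence already in hand = 1.8 × 0.4 × 1.4 = 1.008.
Odds after that evidence = (1/29) × 1.008 = 126/3625.
Target odds = 0.98/0.02 = 49.
Need 8ⁿ ≥ 49 ÷ (126/3625) = 25375/18.
8³ = 512 falls short of 25375/18 but 8⁴ = 4096 reaches it, so n = 4.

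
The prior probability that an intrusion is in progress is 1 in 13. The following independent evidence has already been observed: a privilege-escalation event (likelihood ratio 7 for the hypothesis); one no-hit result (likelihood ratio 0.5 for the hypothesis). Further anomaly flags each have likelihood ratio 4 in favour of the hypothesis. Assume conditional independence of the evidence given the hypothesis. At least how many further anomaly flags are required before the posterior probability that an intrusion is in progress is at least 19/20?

4

Prior odds = (1/13)/(12/13) = 1/12.
Combined Bayes factor of the evidence already in hand = 7 × 0.5 = 3.5.
Odds after that evidence = (1/12) × 3.5 = 7/24.
Target odds = 0.95/0.05 = 19.
Need 4ⁿ ≥ 19 ÷ (7/24) = 456/7.
4³ = 64 falls short of 456/7 but 4⁴ = 256 reaches it, so n = 4.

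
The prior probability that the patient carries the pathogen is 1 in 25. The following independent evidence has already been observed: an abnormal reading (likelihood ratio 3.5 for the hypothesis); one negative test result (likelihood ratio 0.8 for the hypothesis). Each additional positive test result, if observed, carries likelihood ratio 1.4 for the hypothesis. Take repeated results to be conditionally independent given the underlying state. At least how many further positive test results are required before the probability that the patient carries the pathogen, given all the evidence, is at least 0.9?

13

Prior odds = 0.04/0.96 = 1/24.
Combined Bayes factor of the evidence already in hand = 3.5 × 0.8 = 2.8.
Odds after that evidence = (1/24) × 2.8 = 7/60.
Target odds = 0.9/0.1 = 9.
Need 1.4ⁿ ≥ 9 ÷ (7/60) = 540/7.
1.4¹² ≈56.6939 falls short of 540/7 but 1.4¹³ ≈79.3715 reaches it, so n = 13.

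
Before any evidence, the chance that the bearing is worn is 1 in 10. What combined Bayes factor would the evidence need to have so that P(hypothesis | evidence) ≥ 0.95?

Prior odds = 0.1/0.9 = 1/9.
Target odds = 0.95/0.05 = 19.
Required Bayes factor = 19 ÷ (1/9) = 171.

171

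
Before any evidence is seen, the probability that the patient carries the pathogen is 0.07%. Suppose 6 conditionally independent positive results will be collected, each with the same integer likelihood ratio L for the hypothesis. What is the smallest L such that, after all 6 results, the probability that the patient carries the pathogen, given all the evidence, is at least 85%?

5

Prior odds = 0.0007/0.9993 = 7/9993.
Target odds = 0.85/0.15 = 17/3.
Need L⁶ ≥ 17/3 ÷ (7/9993) = 56627/7.
4⁶ = 4096 < 56627/7 ≤ 15625 = 5⁶, so L = 5.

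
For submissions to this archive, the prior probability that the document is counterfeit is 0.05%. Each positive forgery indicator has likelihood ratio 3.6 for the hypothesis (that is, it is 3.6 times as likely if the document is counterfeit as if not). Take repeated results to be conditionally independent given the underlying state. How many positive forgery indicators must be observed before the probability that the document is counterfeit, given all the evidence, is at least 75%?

7

Prior odds = 0.0005/0.9995 = 1/1999.
Likelihood ratio per positive forgery indicator = 3.6.
Target odds: 0.75 ÷ 0.25 = 3.
Require 3.6ⁿ ≥ 3 ÷ (1/1999) = 5997.
3.6⁶ = 34012224/15625 falls short of 5997 but 3.6⁷ = 612220032/78125 reaches it, so n = 7.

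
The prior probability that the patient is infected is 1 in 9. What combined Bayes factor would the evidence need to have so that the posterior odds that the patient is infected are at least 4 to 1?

Prior odds = (1/9)/(8/9) = 0.125.
Target odds = 4.
Required Bayes factor = 4 ÷ 0.125 = 32.

32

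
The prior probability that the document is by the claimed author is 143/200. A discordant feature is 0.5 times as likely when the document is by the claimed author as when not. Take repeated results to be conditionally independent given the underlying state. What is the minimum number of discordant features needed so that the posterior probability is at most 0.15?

Prior odds: 0.715 ÷ 0.285 = 143/57.
Likelihood ratio per discordant feature = 0.5.
Target posterior odds = 0.15/0.85 = 3/17.
Require 0.5ⁿ ≤ 3/17 ÷ (143/57) = 171/2431.
0.5³ = 0.125 is still above 171/2431 but 0.5⁴ = 0.0625 is at or below it, so n = 4.

4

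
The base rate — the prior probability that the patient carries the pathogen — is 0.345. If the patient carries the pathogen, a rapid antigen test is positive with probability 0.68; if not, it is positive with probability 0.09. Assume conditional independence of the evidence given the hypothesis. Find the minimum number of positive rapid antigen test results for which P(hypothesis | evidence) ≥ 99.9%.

4

Prior odds: 0.345 ÷ 0.655 = 69/131.
Likelihood ratio of a positive = 0.68/0.09 = 68/9.
Target odds: 0.999 ÷ 0.001 = 999.
Require (68/9)ⁿ ≥ 999 ÷ (69/131) = 43623/23.
(68/9)³ = 314432/729 falls short of 43623/23 but (68/9)⁴ = 21381376/6561 reaches it, so n = 4.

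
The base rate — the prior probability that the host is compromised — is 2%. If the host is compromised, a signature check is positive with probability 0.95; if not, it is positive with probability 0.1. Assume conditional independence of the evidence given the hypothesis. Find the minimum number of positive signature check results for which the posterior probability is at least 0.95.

4

Prior odds: 0.02 ÷ 0.98 = 1/49.
Likelihood ratio of a positive = 0.95/0.1 = 9.5.
Target odds: 0.95 ÷ 0.05 = 19.
Need (1/49) × 9.5ⁿ ≥ 19, i.e. 9.5ⁿ ≥ 931.
9.5³ = 857.375 falls short of 931 but 9.5⁴ = 8145.0625 reaches it, so n = 4.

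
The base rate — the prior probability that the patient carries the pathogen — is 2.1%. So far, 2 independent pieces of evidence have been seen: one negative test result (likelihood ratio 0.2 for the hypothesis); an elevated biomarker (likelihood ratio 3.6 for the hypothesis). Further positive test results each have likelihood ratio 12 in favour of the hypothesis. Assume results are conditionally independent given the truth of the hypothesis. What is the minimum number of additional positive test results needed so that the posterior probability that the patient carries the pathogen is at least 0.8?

3

Prior odds = 0.021/0.979 = 21/979.
Combined Bayes factor of the evidence already in hand = 0.2 × 3.6 = 0.72.
Odds after that evidence = (21/979) × 0.72 = 378/24475.
Target odds = 0.8/0.2 = 4.
Need 12ⁿ ≥ 4 ÷ (378/24475) = 48950/189.
12² = 144 falls short of 48950/189 but 12³ = 1728 reaches it, so n = 3.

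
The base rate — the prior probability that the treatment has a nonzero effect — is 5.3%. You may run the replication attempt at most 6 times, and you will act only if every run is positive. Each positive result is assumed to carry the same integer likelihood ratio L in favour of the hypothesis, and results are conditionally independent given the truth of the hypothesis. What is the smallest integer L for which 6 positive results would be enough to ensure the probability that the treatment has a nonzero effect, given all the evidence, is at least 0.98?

4

Prior odds = 0.053/0.947 = 53/947.
Target odds = 0.98/0.02 = 49.
Need L⁶ ≥ 49 ÷ (53/947) = 46403/53.
3⁶ = 729 < 46403/53 ≤ 4096 = 4⁶, so L = 4.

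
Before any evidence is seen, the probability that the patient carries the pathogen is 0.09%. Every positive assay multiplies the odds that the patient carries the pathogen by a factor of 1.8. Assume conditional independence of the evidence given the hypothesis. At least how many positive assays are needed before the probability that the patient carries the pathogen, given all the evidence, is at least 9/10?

16

Prior odds: 0.0009 ÷ 0.9991 = 9/9991.
Likelihood ratio per positive assay = 1.8.
Target odds: 0.9 ÷ 0.1 = 9.
Require 1.8ⁿ ≥ 9 ÷ (9/9991) = 9991.
1.8¹⁵ ≈6746.64 falls short of 9991 but 1.8¹⁶ ≈12144 reaches it, so n = 16.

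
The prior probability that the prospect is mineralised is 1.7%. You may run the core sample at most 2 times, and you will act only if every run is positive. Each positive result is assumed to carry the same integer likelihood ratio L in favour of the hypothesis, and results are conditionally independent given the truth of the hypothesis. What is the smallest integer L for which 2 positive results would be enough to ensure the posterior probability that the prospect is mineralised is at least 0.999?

241

Prior odds = 0.017/0.983 = 17/983.
Target odds = 0.999/0.001 = 999.
Need L² ≥ 999 ÷ (17/983) = 982017/17.
240² = 57600 < 982017/17 ≤ 58081 = 241², so L = 241.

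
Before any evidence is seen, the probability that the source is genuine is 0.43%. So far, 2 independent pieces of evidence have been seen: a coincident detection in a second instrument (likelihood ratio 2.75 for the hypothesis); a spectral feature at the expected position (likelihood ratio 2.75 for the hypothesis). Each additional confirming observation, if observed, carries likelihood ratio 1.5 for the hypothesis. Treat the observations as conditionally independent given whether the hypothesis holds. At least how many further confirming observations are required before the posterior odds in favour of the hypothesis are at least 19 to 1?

Prior odds = 0.0043/0.9957 = 43/9957.
Combined Bayes factor of the evidence already in hand = 2.75 × 2.75 = 7.5625.
Odds after that evidence = (43/9957) × 7.5625 = 5203/159312.
Target odds = 19.
Need 1.5ⁿ ≥ 19 ÷ (5203/159312) = 3026928/5203.
1.5¹⁵ = 14348907/32768 falls short of 3026928/5203 but 1.5¹⁶ = 43046721/65536 reaches it, so n = 16.

16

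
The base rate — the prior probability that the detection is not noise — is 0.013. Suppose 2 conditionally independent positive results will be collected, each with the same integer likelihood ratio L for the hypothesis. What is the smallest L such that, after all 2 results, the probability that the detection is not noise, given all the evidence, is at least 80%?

18

Prior odds = 0.013/0.987 = 13/987.
Target odds = 0.8/0.2 = 4.
Need L² ≥ 4 ÷ (13/987) = 3948/13.
17² = 289 < 3948/13 ≤ 324 = 18², so L = 18.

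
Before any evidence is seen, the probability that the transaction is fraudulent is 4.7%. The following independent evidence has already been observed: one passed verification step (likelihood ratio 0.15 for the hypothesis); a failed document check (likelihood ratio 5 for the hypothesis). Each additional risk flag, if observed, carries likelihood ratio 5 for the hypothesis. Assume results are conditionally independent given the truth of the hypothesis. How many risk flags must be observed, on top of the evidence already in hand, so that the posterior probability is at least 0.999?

7

Prior odds = 0.047/0.953 = 47/953.
Combined Bayes factor of the evidence already in hand = 0.15 × 5 = 0.75.
Odds after that evidence = (47/953) × 0.75 = 141/3812.
Target odds = 0.999/0.001 = 999.
Need 5ⁿ ≥ 999 ÷ (141/3812) = 1269396/47.
5⁶ = 15625 falls short of 1269396/47 but 5⁷ = 78125 reaches it, so n = 7.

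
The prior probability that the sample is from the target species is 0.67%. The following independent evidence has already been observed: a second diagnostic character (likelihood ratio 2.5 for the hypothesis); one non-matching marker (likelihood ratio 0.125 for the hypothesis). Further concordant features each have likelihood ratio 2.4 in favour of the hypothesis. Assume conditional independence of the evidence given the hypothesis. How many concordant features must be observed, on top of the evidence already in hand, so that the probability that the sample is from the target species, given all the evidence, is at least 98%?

12

Prior odds = 0.0067/0.9933 = 67/9933.
Combined Bayes factor of the evidence already in hand = 2.5 × 0.125 = 0.3125.
Odds after that evidence = (67/9933) × 0.3125 = 335/158928.
Target odds = 0.98/0.02 = 49.
Need 2.4ⁿ ≥ 49 ÷ (335/158928) = 7787472/335.
2.4¹¹ ≈15216.8 falls short of 7787472/335 but 2.4¹² ≈36520.3 reaches it, so n = 12.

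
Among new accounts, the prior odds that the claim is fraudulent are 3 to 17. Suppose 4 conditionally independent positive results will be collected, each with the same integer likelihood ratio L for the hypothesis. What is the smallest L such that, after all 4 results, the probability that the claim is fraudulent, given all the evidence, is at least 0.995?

6

Prior odds = 3/17.
Target odds = 0.995/0.005 = 199.
Need L⁴ ≥ 199 ÷ (3/17) = 3383/3.
5⁴ = 625 < 3383/3 ≤ 1296 = 6⁴, so L = 6.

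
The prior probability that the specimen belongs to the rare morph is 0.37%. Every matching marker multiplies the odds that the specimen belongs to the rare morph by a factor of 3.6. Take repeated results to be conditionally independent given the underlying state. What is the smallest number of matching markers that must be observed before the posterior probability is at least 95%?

7

Prior odds = 0.0037/0.9963 = 37/9963.
Likelihood ratio per matching marker = 3.6.
Target odds: 0.95 ÷ 0.05 = 19.
Require 3.6ⁿ ≥ 19 ÷ (37/9963) = 189297/37.
3.6⁶ = 34012224/15625 falls short of 189297/37 but 3.6⁷ = 612220032/78125 reaches it, so n = 7.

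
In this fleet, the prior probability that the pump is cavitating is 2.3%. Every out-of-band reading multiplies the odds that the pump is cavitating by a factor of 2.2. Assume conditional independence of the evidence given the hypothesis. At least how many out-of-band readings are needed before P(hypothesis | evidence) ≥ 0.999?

Prior odds: 0.023 ÷ 0.977 = 23/977.
Likelihood ratio per out-of-band reading = 2.2.
Target odds: 0.999 ÷ 0.001 = 999.
Need (23/977) × 2.2ⁿ ≥ 999, i.e. 2.2ⁿ ≥ 976023/23.
2.2¹³ ≈28281 falls short of 976023/23 but 2.2¹⁴ ≈62218.2 reaches it, so n = 14.

14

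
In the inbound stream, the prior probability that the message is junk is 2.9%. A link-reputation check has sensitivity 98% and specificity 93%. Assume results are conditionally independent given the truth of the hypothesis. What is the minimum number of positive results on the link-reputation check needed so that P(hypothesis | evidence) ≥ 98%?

Prior odds: 0.029 ÷ 0.971 = 29/971.
False-positive rate = 1 − 0.93 = 0.07; likelihood ratio of a positive = 0.98/0.07 = 14.
Target posterior odds = 0.98/0.02 = 49.
Require 14ⁿ ≥ 49 ÷ (29/971) = 47579/29.
14² = 196 falls short of 47579/29 but 14³ = 2744 reaches it, so n = 3.

3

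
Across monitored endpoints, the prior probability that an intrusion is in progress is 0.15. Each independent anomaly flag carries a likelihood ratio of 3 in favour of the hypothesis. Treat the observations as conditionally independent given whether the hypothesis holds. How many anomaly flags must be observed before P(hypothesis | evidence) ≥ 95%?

5

Prior odds = 0.15/0.85 = 3/17.
Likelihood ratio per anomaly flag = 3.
Target posterior odds = 0.95/0.05 = 19.
Need (3/17) × 3ⁿ ≥ 19, i.e. 3ⁿ ≥ 323/3.
3⁴ = 81 falls short of 323/3 but 3⁵ = 243 reaches it, so n = 5.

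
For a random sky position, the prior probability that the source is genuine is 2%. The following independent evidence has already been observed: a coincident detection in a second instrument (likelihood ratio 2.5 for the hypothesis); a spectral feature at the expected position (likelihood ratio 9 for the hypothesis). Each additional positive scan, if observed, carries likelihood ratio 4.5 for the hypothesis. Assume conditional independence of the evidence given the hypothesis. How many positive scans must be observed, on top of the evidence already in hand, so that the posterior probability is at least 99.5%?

5

Prior odds = 0.02/0.98 = 1/49.
Combined Bayes factor of the evidence already in hand = 2.5 × 9 = 22.5.
Odds after that evidence = (1/49) × 22.5 = 45/98.
Target odds = 0.995/0.005 = 199.
Need 4.5ⁿ ≥ 199 ÷ (45/98) = 19502/45.
4.5⁴ = 410.0625 falls short of 19502/45 but 4.5⁵ = 1845.28125 reaches it, so n = 5.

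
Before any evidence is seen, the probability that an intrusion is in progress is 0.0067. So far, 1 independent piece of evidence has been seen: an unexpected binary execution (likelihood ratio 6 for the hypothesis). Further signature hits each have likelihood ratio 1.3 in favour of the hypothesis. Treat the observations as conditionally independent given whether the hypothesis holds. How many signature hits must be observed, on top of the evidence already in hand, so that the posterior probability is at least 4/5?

18

Prior odds = 0.0067/0.9933 = 67/9933.
Bayes factor of the evidence already in hand = 6.
Odds after that evidence = (67/9933) × 6 = 134/3311.
Target odds = 0.8/0.2 = 4.
Need 1.3ⁿ ≥ 4 ÷ (134/3311) = 6622/67.
1.3¹⁷ ≈86.5042 falls short of 6622/67 but 1.3¹⁸ ≈112.455 reaches it, so n = 18.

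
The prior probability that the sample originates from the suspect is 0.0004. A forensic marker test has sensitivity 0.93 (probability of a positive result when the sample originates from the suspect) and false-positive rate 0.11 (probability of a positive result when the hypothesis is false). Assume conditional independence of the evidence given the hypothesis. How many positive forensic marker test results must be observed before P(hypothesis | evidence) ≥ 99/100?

Prior odds: 0.0004 ÷ 0.9996 = 1/2499.
Likelihood ratio of a positive result = 0.93/0.11 = 93/11.
Target odds: 0.99 ÷ 0.01 = 99.
Require (93/11)ⁿ ≥ 99 ÷ (1/2499) = 247401.
(93/11)⁵ ≈43196.8 falls short of 247401 but (93/11)⁶ ≈365209 reaches it, so n = 6.

6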